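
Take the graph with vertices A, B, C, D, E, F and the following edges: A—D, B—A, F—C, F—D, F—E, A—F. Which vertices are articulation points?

A, F

Removing A increases the component count from 1 to 2, so A is a cut vertex.
Removing F increases the component count from 1 to 3, so F is a cut vertex.
By contrast removing B leaves 1 component; it is not a cut vertex. No other vertex is a cut vertex either.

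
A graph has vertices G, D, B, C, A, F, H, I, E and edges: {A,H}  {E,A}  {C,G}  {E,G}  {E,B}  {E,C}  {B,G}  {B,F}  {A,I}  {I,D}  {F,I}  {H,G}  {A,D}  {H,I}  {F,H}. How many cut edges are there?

The edges on the cycle E-B-F-H-A-E are not bridges since each lies on that cycle.
Every edge lies on some cycle, so there are no bridges.

0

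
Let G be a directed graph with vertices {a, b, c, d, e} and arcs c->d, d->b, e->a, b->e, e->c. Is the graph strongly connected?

There is no directed path from a to c, so the graph is not strongly connected.

No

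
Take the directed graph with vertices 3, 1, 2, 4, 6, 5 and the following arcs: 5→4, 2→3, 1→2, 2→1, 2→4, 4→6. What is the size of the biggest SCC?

{1, 2} are all mutually reachable — one SCC of size 2.
{5} is an SCC by itself.
{3} is an SCC by itself.
{6} is an SCC by itself.
{4} is an SCC by itself.
The largest has 2 vertices.

2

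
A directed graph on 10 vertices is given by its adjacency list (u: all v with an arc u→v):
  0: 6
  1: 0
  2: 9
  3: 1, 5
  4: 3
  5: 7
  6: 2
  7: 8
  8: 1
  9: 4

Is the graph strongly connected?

Yes

From 7 we can reach every vertex (0, 1, 2, 3, 4, 5, 6, 7, 8, 9), and every vertex can reach 7 (0, 1, 2, 3, 4, 5, 6, 7, 8, 9). So the whole graph is one strongly connected component.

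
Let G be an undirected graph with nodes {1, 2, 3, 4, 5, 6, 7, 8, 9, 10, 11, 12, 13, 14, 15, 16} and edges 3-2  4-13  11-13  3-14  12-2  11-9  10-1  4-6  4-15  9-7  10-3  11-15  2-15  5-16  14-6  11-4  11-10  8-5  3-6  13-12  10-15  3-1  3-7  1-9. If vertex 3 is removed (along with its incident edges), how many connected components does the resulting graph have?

With 3 gone, the remaining components are: {5, 8, 16}; {1, 2, 4, 6, 7, 9, 10, 11, 12, 13, 14, 15}.
That is 2 components.

2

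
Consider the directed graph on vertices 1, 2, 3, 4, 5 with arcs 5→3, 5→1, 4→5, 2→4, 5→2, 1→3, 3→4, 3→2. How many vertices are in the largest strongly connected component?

5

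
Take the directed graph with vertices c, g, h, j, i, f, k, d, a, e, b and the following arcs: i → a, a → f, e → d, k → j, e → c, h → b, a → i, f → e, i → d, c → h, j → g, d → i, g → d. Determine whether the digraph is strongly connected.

There is no directed path from b to k, so the graph is not strongly connected.

No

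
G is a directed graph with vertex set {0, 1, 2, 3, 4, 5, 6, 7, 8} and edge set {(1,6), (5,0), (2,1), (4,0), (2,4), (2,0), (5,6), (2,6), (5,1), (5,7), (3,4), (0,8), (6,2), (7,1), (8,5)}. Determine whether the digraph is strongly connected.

There is no directed path from 0 to 3, so the graph is not strongly connected.

No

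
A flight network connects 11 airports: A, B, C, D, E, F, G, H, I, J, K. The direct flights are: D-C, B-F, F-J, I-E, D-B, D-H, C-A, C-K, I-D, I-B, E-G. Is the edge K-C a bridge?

Yes

Removing K-C leaves no path between K and C: the component count goes from 1 to 2. So it is a bridge.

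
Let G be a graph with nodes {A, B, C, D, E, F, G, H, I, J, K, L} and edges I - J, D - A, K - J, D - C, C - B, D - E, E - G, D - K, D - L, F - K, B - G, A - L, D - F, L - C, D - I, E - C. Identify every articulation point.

Removing D increases the component count from 2 to 3, so D is a cut vertex.
By contrast removing G leaves 2 components; it is not a cut vertex. No other vertex is a cut vertex either.

D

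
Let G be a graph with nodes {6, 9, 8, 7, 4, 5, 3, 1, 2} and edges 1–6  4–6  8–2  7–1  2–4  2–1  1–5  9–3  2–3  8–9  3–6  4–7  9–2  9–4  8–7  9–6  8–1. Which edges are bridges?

1-5

The edges on the cycle 9-2-3-6-9 are not bridges since each lies on that cycle.
But removing 5–1 disconnects 5 from 1 — this is a bridge.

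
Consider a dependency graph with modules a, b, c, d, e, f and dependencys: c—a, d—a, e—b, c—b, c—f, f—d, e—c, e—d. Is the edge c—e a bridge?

After removing c—e, the path c-b-e still connects them, so the edge is not a bridge.

No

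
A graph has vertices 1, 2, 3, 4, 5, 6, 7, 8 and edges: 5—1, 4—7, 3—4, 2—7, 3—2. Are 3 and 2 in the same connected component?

Yes

From 3 we can reach 2, 3, 4, 7, which includes 2.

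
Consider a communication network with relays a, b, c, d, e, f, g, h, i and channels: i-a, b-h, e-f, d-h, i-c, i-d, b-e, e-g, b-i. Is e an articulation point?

Deleting e raises the number of components from 1 to 3, so e is a cut vertex.

Yes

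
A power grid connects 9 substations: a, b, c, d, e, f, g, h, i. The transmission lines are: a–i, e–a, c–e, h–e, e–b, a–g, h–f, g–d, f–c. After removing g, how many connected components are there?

2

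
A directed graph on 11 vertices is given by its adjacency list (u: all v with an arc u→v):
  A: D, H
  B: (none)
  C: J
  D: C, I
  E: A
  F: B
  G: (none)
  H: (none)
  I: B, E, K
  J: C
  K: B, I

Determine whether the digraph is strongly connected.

No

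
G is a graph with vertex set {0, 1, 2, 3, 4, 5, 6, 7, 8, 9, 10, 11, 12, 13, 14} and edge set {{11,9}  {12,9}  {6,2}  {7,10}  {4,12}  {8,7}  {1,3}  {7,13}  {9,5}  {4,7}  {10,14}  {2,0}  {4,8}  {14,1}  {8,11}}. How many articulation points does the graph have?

Removing 1 increases the component count from 2 to 3, so 1 is a cut vertex.
Removing 2 increases the component count from 2 to 3, so 2 is a cut vertex.
Removing 7 increases the component count from 2 to 4, so 7 is a cut vertex.
Likewise 9, 10, 14 are cut vertices.
By contrast removing 3 leaves 2 components; it is not a cut vertex. No other vertex is a cut vertex either.

6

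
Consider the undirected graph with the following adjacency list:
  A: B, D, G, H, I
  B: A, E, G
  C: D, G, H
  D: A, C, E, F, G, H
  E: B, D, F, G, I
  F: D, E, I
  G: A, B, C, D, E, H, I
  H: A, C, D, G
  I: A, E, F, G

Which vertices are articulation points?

none

Removing E, for instance, still leaves 1 component. No single vertex removal increases the component count — the graph has no articulation points.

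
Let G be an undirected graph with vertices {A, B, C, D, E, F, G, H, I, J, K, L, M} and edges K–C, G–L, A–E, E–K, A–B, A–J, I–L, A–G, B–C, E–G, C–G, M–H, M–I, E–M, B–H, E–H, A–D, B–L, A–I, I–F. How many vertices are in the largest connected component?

13

Starting from A we can reach A, B, C, D, E, F, G, H, I, J, K, L, M. That is one component of size 13.
The largest has 13 vertices.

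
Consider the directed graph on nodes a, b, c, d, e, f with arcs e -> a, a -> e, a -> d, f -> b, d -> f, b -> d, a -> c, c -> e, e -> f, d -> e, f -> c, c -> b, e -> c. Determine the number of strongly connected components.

1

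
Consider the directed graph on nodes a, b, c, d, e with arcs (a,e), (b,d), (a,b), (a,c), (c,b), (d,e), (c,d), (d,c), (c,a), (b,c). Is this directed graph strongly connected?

There is no directed path from e to a, so the graph is not strongly connected.

No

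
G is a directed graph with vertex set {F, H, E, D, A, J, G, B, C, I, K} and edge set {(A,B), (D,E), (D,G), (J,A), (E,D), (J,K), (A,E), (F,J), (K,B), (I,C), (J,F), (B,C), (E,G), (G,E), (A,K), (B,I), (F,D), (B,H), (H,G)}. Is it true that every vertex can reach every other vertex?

No

There is no directed path from I to J, so the graph is not strongly connected.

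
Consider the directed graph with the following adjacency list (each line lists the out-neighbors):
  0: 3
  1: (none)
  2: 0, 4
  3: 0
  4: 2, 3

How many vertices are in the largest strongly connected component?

{2, 4} are all mutually reachable — one SCC of size 2.
{0, 3} are all mutually reachable — one SCC of size 2.
{1} is an SCC by itself.
The largest has 2 vertices.

2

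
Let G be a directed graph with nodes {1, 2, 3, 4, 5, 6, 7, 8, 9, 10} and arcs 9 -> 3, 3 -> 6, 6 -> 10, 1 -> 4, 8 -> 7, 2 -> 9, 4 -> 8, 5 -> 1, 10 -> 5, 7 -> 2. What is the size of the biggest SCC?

10

{1, 2, 3, 4, 5, 6, 7, 8, 9, 10} are all mutually reachable — one SCC of size 10.
The largest has 10 vertices.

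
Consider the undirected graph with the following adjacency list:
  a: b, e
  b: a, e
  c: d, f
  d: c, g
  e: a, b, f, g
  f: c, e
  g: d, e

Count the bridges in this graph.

The edges on the cycle e-b-a-e are not bridges since each lies on that cycle.
Every edge lies on some cycle, so there are no bridges.

0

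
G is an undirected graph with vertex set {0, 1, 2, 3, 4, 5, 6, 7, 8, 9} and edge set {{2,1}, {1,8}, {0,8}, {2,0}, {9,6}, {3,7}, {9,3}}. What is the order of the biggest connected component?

4

5 is isolated — a component by itself.
4 is isolated — a component by itself.
Starting from 0 we can reach 0, 1, 2, 8. That is one component of size 4.
Starting from 3 we can reach 3, 6, 7, 9. That is one component of size 4.
The largest has 4 vertices.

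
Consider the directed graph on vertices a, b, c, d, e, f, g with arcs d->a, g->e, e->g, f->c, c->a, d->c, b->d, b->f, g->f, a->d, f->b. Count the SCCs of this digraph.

{a, c, d} are all mutually reachable — one SCC of size 3.
{e, g} are all mutually reachable — one SCC of size 2.
{b, f} are all mutually reachable — one SCC of size 2.
That gives 3 strongly connected components.

3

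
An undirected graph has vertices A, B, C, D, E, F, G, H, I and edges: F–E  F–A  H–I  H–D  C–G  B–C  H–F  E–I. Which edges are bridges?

A-F, B-C, C-G, D-H

The edges on the cycle H-F-E-I-H are not bridges since each lies on that cycle.
But removing B–C disconnects B from C; removing F–A disconnects F from A; removing H–D disconnects H from D; removing G–C disconnects G from C — these are bridges.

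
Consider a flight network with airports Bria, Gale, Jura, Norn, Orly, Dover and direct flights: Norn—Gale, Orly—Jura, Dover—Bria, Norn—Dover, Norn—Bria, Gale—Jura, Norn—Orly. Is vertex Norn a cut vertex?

Deleting Norn raises the number of components from 1 to 2, so Norn is a cut vertex.

Yes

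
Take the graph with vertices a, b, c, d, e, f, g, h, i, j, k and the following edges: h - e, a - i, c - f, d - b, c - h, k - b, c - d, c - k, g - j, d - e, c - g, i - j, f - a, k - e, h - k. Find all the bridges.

The edges on the cycle c-f-a-i-j-g-c are not bridges since each lies on that cycle.
Every edge lies on some cycle, so there are no bridges.

none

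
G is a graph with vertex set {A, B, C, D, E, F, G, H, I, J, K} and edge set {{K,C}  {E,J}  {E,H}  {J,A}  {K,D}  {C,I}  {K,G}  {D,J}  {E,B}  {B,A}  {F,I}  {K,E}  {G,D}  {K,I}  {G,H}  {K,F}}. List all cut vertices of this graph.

Removing K increases the component count from 1 to 2, so K is a cut vertex.
By contrast removing H leaves 1 component; it is not a cut vertex. No other vertex is a cut vertex either.

K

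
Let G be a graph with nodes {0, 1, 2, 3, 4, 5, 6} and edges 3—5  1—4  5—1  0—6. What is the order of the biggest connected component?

2 is isolated — a component by itself.
Starting from 0 we can reach 0, 6. That is one component of size 2.
Starting from 1 we can reach 1, 3, 4, 5. That is one component of size 4.
The largest has 4 vertices.

4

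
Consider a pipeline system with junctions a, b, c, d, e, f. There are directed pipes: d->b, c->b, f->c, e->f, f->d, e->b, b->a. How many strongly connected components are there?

6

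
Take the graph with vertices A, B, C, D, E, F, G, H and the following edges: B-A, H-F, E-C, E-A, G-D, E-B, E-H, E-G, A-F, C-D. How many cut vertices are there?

1

Removing E increases the component count from 1 to 2, so E is a cut vertex.
By contrast removing B leaves 1 component; it is not a cut vertex. No other vertex is a cut vertex either.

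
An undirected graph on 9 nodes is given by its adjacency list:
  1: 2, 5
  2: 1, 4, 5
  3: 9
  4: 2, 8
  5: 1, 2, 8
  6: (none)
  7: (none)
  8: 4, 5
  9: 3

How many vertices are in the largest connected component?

7 is isolated — a component by itself.
6 is isolated — a component by itself.
Starting from 3 we can reach 3, 9. That is one component of size 2.
Starting from 1 we can reach 1, 2, 4, 5, 8. That is one component of size 5.
The largest has 5 vertices.

5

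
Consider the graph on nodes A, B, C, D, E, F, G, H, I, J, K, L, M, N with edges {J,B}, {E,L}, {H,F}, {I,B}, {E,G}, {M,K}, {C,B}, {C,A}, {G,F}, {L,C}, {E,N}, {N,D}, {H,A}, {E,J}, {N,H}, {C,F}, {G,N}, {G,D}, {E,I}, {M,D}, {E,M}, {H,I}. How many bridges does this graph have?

1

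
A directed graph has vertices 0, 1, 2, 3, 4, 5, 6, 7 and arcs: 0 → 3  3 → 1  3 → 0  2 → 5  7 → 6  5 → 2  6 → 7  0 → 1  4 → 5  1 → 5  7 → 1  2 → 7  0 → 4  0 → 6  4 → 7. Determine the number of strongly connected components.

{1, 2, 5, 6, 7} are all mutually reachable — one SCC of size 5.
{0, 3} are all mutually reachable — one SCC of size 2.
{4} is an SCC by itself.
That gives 3 strongly connected components.

3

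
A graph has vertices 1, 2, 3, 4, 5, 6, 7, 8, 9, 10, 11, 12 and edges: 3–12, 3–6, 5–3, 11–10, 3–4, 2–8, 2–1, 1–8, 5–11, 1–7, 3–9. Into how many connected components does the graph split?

2

Starting from 1 we can reach 1, 2, 7, 8. That is one component of size 4.
Starting from 3 we can reach 3, 4, 5, 6, 9, 10, 11, 12. That is one component of size 8.
Total: 2 components.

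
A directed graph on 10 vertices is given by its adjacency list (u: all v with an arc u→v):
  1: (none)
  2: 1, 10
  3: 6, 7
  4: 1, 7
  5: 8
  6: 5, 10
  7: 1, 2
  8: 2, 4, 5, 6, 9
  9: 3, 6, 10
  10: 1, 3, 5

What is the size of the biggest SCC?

9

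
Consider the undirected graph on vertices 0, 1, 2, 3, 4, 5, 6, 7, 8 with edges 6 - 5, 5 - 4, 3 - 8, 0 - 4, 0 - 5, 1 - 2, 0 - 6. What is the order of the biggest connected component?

4

7 is isolated — a component by itself.
Starting from 1 we can reach 1, 2. That is one component of size 2.
Starting from 3 we can reach 3, 8. That is one component of size 2.
Starting from 0 we can reach 0, 4, 5, 6. That is one component of size 4.
The largest has 4 vertices.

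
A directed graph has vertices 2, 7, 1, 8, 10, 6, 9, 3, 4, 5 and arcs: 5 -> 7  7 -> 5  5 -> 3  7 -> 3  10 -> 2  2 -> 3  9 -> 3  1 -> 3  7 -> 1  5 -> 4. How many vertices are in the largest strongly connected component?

2

{5, 7} are all mutually reachable — one SCC of size 2.
{1} is an SCC by itself.
{2} is an SCC by itself.
{3} is an SCC by itself.
{4} is an SCC by itself.
(and 4 more singleton SCCs)
The largest has 2 vertices.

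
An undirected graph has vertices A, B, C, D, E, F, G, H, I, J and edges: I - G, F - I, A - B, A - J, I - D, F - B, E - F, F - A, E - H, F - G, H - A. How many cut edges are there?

2

The edges on the cycle F-I-G-F are not bridges since each lies on that cycle.
But removing I - D disconnects I from D; removing J - A disconnects J from A — these are bridges.
That makes 2 bridges.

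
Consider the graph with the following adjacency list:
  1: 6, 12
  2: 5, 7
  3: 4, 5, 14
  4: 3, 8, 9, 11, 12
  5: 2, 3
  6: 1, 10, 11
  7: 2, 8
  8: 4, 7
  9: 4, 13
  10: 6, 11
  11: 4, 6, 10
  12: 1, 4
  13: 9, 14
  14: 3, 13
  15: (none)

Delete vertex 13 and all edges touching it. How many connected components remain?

With 13 gone, the remaining components are: {15}; {1, 2, 3, 4, 5, 6, 7, 8, 9, 10, 11, 12, 14}.
That is 2 components.

2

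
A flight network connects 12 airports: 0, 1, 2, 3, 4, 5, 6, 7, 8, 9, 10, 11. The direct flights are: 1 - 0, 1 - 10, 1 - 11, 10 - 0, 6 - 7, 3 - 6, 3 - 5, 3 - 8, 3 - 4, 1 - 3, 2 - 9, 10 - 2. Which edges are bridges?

1-11, 1-3, 10-2, 2-9, 3-4, 3-5, 3-6, 3-8, 6-7

The edges on the cycle 1-10-0-1 are not bridges since each lies on that cycle.
But removing 3 - 6 disconnects 3 from 6; removing 1 - 3 disconnects 1 from 3; removing 8 - 3 disconnects 8 from 3; removing 5 - 3 disconnects 5 from 3 — these are bridges.
In total 9 edges are bridges.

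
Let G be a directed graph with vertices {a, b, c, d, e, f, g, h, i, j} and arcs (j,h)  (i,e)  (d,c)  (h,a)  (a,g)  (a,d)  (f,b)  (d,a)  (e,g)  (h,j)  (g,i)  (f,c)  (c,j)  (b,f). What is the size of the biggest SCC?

{a, c, d, h, j} are all mutually reachable — one SCC of size 5.
{e, g, i} are all mutually reachable — one SCC of size 3.
{b, f} are all mutually reachable — one SCC of size 2.
The largest has 5 vertices.

5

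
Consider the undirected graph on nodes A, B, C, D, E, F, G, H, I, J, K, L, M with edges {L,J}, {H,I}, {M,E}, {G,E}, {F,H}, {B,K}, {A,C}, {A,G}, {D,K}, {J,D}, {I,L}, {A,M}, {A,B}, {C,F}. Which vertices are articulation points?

A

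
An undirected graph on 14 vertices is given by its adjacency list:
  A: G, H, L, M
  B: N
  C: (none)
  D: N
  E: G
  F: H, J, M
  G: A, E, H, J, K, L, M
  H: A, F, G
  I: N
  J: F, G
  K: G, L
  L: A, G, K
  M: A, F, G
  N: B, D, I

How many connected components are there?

C is isolated — a component by itself.
Starting from B we can reach B, D, I, N. That is one component of size 4.
Starting from A we can reach A, E, F, G, H, J, K, L, M. That is one component of size 9.
Total: 3 components.

3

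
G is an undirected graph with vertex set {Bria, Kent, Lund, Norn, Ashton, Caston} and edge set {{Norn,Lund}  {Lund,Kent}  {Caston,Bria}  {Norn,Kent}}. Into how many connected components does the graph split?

Ashton is isolated — a component by itself.
Starting from Bria we can reach Bria, Caston. That is one component of size 2.
Starting from Kent we can reach Kent, Lund, Norn. That is one component of size 3.
Total: 3 components.

3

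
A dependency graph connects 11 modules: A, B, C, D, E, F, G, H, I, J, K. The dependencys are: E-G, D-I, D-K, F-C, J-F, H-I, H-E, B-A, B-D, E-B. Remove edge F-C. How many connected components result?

Before removal there are 2 components.
F-C is a bridge — removing it separates F's side from C's side.
After removal: 3 components.

3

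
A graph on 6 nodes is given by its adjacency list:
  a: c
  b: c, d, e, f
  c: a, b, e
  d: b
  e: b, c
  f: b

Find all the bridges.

a-c, b-d, b-f

The edges on the cycle b-e-c-b are not bridges since each lies on that cycle.
But removing c-a disconnects c from a; removing b-f disconnects b from f; removing b-d disconnects b from d — these are bridges.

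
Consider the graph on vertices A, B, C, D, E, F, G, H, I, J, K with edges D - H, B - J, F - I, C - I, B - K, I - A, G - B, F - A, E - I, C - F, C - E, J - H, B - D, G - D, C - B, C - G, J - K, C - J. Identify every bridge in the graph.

none

The edges on the cycle C-G-D-H-J-C are not bridges since each lies on that cycle.
Every edge lies on some cycle, so there are no bridges.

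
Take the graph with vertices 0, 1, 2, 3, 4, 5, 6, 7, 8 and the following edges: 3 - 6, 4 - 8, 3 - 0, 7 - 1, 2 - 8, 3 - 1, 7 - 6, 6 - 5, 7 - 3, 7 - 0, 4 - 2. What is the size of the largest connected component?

6

Starting from 2 we can reach 2, 4, 8. That is one component of size 3.
Starting from 0 we can reach 0, 1, 3, 5, 6, 7. That is one component of size 6.
The largest has 6 vertices.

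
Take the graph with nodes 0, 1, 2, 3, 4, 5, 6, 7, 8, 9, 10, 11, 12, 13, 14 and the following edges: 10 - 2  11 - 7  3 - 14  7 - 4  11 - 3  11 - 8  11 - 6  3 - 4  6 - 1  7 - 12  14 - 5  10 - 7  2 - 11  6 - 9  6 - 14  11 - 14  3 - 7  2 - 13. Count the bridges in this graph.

The edges on the cycle 10-2-11-3-4-7-10 are not bridges since each lies on that cycle.
But removing 13 - 2 disconnects 13 from 2; removing 14 - 5 disconnects 14 from 5; removing 1 - 6 disconnects 1 from 6; removing 9 - 6 disconnects 9 from 6 — these are bridges.
In total 6 edges are bridges.

6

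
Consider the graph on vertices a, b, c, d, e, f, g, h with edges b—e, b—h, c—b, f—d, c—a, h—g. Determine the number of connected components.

2

Starting from d we can reach d, f. That is one component of size 2.
Starting from a we can reach a, b, c, e, g, h. That is one component of size 6.
Total: 2 components.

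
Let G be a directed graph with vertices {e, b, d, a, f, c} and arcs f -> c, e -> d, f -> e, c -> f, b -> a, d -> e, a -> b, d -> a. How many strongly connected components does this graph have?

3

{a, b} are all mutually reachable — one SCC of size 2.
{d, e} are all mutually reachable — one SCC of size 2.
{c, f} are all mutually reachable — one SCC of size 2.
That gives 3 strongly connected components.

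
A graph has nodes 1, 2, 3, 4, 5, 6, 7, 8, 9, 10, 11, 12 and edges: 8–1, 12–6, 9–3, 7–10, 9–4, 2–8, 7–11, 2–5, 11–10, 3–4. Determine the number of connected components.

4

Starting from 6 we can reach 6, 12. That is one component of size 2.
Starting from 3 we can reach 3, 4, 9. That is one component of size 3.
Starting from 7 we can reach 7, 10, 11. That is one component of size 3.
Starting from 1 we can reach 1, 2, 5, 8. That is one component of size 4.
Total: 4 components.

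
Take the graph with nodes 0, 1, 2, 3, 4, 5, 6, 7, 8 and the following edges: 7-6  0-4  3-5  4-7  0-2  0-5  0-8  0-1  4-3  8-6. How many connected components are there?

1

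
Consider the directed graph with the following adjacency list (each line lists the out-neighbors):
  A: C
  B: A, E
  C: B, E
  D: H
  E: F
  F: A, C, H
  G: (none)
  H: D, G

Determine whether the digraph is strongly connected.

No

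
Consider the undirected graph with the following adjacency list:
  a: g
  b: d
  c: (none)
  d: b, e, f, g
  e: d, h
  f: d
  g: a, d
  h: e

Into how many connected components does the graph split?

2

c is isolated — a component by itself.
Starting from a we can reach a, b, d, e, f, g, h. That is one component of size 7.
Total: 2 components.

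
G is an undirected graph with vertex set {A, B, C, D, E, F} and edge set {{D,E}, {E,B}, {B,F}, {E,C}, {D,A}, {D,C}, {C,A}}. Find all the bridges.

The edges on the cycle D-E-C-D are not bridges since each lies on that cycle.
But removing B-E disconnects B from E; removing B-F disconnects B from F — these are bridges.

B-E, B-F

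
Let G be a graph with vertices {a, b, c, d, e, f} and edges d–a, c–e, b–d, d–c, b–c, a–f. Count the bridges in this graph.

3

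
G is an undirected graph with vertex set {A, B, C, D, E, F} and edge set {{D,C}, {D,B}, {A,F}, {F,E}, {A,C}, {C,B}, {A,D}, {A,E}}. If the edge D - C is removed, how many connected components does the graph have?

1

D and C are still connected via D-A-C, so the component count stays at 1.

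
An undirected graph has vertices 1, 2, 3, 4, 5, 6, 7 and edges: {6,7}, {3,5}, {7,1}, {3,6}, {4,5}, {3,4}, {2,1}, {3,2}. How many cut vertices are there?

1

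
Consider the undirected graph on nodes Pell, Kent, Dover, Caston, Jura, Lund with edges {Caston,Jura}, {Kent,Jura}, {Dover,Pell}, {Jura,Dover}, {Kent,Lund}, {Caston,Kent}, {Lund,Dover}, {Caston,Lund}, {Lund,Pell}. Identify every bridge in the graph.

none

The edges on the cycle Caston-Kent-Lund-Caston are not bridges since each lies on that cycle.
Every edge lies on some cycle, so there are no bridges.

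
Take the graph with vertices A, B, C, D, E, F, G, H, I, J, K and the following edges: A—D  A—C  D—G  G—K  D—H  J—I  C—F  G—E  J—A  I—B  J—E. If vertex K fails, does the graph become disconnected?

Deleting K leaves 1 component (was 1), so K is not a cut vertex.

No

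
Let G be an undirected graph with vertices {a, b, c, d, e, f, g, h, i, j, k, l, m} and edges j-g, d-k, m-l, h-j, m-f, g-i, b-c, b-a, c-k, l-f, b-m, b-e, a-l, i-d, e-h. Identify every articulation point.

Removing b increases the component count from 1 to 2, so b is a cut vertex.
By contrast removing h leaves 1 component; it is not a cut vertex. No other vertex is a cut vertex either.

b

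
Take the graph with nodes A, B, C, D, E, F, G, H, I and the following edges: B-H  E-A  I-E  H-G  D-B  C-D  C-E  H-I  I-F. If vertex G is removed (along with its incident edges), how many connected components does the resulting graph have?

1

With G gone, the remaining components are: {A, B, C, D, E, F, H, I}.
That is 1 component.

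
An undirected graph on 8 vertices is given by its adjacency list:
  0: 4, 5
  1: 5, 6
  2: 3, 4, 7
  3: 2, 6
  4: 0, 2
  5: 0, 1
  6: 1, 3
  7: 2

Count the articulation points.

1

Removing 2 increases the component count from 1 to 2, so 2 is a cut vertex.
By contrast removing 1 leaves 1 component; it is not a cut vertex. No other vertex is a cut vertex either.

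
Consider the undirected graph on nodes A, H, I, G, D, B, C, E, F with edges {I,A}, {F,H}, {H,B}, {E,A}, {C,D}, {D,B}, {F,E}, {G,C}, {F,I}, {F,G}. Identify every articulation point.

F

Removing F increases the component count from 1 to 2, so F is a cut vertex.
By contrast removing H leaves 1 component; it is not a cut vertex. No other vertex is a cut vertex either.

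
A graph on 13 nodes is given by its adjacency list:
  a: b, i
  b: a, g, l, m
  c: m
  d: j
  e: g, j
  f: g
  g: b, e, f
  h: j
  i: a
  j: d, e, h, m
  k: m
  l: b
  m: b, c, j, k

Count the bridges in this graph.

8

The edges on the cycle b-g-e-j-m-b are not bridges since each lies on that cycle.
But removing g-f disconnects g from f; removing b-a disconnects b from a; removing i-a disconnects i from a; removing b-l disconnects b from l — these are bridges.
In total 8 edges are bridges.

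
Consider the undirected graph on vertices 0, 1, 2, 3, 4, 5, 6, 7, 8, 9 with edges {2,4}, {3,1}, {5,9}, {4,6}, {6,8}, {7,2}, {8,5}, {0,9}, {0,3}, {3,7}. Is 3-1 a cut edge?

Removing 3-1 leaves no path between 3 and 1: the component count goes from 1 to 2. So it is a bridge.

Yes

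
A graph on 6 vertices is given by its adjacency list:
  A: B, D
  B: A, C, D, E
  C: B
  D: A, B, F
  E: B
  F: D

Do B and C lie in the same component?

From B we can reach A, B, C, D, E, F, which includes C.

Yes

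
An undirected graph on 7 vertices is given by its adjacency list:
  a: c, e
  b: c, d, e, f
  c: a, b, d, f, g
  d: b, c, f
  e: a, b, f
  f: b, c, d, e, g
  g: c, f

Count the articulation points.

Removing a, for instance, still leaves 1 component. No single vertex removal increases the component count — the graph has no articulation points.

0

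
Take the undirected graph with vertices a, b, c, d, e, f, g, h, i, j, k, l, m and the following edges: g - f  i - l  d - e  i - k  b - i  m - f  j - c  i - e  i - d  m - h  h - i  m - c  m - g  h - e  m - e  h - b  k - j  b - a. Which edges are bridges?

The edges on the cycle h-b-i-h are not bridges since each lies on that cycle.
But removing l - i disconnects l from i; removing a - b disconnects a from b — these are bridges.

a-b, i-l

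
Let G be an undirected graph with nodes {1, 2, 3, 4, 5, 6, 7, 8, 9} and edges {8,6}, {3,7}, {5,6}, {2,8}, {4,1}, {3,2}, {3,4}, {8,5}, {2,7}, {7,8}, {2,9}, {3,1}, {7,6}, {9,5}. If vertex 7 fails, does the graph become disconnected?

Deleting 7 leaves 1 component (was 1) (its neighbors 2, 3, 6, 8 remain connected to each other), so 7 is not a cut vertex.

No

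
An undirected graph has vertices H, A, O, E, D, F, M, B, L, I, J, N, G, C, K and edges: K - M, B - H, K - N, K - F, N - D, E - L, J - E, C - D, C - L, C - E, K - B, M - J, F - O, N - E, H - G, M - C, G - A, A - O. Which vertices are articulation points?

K

Removing K increases the component count from 2 to 3, so K is a cut vertex.
By contrast removing C leaves 2 components; it is not a cut vertex. No other vertex is a cut vertex either.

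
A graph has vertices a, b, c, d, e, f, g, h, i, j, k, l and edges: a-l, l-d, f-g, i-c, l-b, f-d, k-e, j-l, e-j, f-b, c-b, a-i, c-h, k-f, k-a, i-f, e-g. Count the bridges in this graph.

1

The edges on the cycle k-e-j-l-a-k are not bridges since each lies on that cycle.
But removing h-c disconnects h from c — this is a bridge.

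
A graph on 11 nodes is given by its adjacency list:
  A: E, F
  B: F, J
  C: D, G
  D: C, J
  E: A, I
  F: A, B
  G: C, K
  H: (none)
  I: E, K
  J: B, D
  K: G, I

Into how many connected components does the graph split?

2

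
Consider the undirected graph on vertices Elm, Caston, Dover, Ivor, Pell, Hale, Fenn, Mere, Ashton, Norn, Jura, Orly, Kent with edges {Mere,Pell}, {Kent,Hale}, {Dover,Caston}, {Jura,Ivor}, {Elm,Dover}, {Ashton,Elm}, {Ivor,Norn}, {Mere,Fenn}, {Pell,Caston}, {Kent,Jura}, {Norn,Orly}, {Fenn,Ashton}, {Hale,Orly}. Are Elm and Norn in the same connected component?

The component containing Elm is {Elm, Fenn, Mere, Pell, Dover, Ashton, Caston}, and Norn is not in it.

No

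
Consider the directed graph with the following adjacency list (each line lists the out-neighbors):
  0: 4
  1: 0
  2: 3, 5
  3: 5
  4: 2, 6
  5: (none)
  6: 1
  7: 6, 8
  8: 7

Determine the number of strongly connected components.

5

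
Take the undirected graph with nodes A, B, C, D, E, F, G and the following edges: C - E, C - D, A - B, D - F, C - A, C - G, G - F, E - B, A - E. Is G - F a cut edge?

No

After removing G - F, the path G-C-D-F still connects them, so the edge is not a bridge.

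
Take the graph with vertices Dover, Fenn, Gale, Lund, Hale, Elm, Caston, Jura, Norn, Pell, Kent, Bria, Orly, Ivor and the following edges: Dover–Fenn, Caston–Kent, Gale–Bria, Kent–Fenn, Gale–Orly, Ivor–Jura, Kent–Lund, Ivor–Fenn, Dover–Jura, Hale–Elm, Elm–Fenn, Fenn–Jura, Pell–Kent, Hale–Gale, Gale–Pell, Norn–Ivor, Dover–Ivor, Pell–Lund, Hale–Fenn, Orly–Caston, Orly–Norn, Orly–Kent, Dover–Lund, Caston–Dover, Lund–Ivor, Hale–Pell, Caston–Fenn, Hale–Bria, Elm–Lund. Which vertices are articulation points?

Removing Bria, for instance, still leaves 1 component. No single vertex removal increases the component count — the graph has no articulation points.

none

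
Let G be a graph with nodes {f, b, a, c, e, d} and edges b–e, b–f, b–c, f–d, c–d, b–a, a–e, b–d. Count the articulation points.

Removing b increases the component count from 1 to 2, so b is a cut vertex.
By contrast removing a leaves 1 component; it is not a cut vertex. No other vertex is a cut vertex either.

1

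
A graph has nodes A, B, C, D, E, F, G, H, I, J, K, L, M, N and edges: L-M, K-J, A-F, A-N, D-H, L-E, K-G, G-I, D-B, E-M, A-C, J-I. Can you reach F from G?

No

The component containing G is {G, I, J, K}, and F is not in it.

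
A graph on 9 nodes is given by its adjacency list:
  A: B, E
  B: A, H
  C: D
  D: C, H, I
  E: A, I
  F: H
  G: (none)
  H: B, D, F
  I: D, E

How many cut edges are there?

The edges on the cycle E-A-B-H-D-I-E are not bridges since each lies on that cycle.
But removing H-F disconnects H from F; removing D-C disconnects D from C — these are bridges.
That makes 2 bridges.

2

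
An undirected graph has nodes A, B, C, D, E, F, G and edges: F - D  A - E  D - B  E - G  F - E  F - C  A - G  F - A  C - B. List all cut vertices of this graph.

F

Removing F increases the component count from 1 to 2, so F is a cut vertex.
By contrast removing E leaves 1 component; it is not a cut vertex. No other vertex is a cut vertex either.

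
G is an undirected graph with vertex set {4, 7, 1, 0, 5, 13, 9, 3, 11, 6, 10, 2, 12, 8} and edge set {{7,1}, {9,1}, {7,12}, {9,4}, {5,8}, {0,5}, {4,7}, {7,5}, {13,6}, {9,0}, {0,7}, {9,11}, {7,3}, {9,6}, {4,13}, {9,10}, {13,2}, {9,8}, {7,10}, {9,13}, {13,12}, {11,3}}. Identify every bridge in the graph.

The edges on the cycle 9-0-7-12-13-9 are not bridges since each lies on that cycle.
But removing 13–2 disconnects 13 from 2 — this is a bridge.

13-2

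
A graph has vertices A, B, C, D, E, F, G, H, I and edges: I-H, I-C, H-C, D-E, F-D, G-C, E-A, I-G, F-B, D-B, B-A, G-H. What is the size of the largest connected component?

5

Starting from C we can reach C, G, H, I. That is one component of size 4.
Starting from A we can reach A, B, D, E, F. That is one component of size 5.
The largest has 5 vertices.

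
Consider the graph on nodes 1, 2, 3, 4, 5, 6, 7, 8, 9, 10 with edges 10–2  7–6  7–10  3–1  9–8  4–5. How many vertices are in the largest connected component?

4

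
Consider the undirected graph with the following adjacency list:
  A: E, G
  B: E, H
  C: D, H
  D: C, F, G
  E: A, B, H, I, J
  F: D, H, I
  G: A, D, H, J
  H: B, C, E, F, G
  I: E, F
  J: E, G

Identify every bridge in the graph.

none

The edges on the cycle E-A-G-J-E are not bridges since each lies on that cycle.
Every edge lies on some cycle, so there are no bridges.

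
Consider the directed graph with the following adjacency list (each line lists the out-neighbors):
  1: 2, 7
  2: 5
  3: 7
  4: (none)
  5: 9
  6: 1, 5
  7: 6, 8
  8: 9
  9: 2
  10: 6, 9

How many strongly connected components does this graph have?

6

{2, 5, 9} are all mutually reachable — one SCC of size 3.
{1, 6, 7} are all mutually reachable — one SCC of size 3.
{3} is an SCC by itself.
{4} is an SCC by itself.
{10} is an SCC by itself.
(and 1 more singleton SCC)
That gives 6 strongly connected components.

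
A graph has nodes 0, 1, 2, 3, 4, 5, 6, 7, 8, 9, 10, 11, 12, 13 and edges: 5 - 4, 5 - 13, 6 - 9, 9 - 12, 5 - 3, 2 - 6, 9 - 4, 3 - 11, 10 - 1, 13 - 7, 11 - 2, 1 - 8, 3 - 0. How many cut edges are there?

6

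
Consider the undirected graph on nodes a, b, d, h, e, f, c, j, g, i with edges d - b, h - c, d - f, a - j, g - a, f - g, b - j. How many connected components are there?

e is isolated — a component by itself.
i is isolated — a component by itself.
Starting from c we can reach c, h. That is one component of size 2.
Starting from a we can reach a, b, d, f, g, j. That is one component of size 6.
Total: 4 components.

4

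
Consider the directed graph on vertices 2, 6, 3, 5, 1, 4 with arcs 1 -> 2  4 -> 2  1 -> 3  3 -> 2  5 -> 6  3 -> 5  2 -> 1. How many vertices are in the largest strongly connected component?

3

{1, 2, 3} are all mutually reachable — one SCC of size 3.
{5} is an SCC by itself.
{4} is an SCC by itself.
{6} is an SCC by itself.
The largest has 3 vertices.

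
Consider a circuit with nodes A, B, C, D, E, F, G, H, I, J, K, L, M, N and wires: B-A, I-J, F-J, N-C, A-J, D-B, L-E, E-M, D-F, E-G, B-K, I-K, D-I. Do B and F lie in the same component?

Yes

From B we can reach A, B, D, F, I, J, K, which includes F.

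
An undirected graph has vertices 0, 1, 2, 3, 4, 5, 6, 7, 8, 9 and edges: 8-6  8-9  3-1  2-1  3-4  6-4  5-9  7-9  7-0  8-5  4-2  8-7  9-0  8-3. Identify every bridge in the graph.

none

The edges on the cycle 8-6-4-2-1-3-8 are not bridges since each lies on that cycle.
Every edge lies on some cycle, so there are no bridges.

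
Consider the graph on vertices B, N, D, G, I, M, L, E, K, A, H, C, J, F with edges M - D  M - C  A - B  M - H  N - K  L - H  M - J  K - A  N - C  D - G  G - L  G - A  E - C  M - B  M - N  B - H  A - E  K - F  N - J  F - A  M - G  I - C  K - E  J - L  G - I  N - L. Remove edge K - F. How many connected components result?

K and F are still connected via K-A-F, so the component count stays at 1.

1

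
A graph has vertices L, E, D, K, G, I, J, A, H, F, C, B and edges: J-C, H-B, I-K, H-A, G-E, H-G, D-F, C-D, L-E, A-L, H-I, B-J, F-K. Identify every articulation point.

H

Removing H increases the component count from 1 to 2, so H is a cut vertex.
By contrast removing L leaves 1 component; it is not a cut vertex. No other vertex is a cut vertex either.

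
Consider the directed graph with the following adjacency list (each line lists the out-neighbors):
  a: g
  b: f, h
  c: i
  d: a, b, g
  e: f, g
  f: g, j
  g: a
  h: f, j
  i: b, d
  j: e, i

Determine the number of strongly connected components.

{b, d, e, f, h, i, j} are all mutually reachable — one SCC of size 7.
{a, g} are all mutually reachable — one SCC of size 2.
{c} is an SCC by itself.
That gives 3 strongly connected components.

3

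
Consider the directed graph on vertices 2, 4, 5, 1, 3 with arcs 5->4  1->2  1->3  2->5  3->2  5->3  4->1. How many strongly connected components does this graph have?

{1, 2, 3, 4, 5} are all mutually reachable — one SCC of size 5.
That gives 1 strongly connected component.

1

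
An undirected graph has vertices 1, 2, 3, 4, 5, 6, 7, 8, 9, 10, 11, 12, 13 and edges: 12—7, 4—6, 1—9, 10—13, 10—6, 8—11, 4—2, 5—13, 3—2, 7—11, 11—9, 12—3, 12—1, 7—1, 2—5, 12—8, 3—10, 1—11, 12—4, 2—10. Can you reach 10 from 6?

Yes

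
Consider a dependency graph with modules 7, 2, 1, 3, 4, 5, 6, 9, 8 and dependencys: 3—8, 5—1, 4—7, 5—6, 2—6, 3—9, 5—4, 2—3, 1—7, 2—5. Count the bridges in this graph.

The edges on the cycle 5-1-7-4-5 are not bridges since each lies on that cycle.
But removing 3—9 disconnects 3 from 9; removing 8—3 disconnects 8 from 3; removing 2—3 disconnects 2 from 3 — these are bridges.
That makes 3 bridges.

3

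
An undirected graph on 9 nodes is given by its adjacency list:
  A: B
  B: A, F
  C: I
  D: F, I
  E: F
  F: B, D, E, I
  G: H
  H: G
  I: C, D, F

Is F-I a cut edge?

After removing F-I, the path F-D-I still connects them, so the edge is not a bridge.

No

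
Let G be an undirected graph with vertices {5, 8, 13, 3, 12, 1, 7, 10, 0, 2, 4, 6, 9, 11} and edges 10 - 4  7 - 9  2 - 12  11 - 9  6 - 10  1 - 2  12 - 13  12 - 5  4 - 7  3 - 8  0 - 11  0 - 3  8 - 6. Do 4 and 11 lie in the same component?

Yes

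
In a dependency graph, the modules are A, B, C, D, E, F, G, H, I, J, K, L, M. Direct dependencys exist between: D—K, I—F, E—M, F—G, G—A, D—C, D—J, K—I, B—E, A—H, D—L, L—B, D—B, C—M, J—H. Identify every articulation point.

D

Removing D increases the component count from 1 to 2, so D is a cut vertex.
By contrast removing B leaves 1 component; it is not a cut vertex. No other vertex is a cut vertex either.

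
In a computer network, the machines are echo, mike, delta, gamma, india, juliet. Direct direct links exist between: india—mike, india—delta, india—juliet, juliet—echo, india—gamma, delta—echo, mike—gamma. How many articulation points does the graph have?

1

Removing india increases the component count from 1 to 2, so india is a cut vertex.
By contrast removing delta leaves 1 component; it is not a cut vertex. No other vertex is a cut vertex either.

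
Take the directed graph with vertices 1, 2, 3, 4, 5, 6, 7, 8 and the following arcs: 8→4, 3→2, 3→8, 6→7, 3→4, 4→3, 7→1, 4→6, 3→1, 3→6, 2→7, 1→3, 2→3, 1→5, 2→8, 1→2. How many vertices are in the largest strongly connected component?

{1, 2, 3, 4, 6, 7, 8} are all mutually reachable — one SCC of size 7.
{5} is an SCC by itself.
The largest has 7 vertices.

7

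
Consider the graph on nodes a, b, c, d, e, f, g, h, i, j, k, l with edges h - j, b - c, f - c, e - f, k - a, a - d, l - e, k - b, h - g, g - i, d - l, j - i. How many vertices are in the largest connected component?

8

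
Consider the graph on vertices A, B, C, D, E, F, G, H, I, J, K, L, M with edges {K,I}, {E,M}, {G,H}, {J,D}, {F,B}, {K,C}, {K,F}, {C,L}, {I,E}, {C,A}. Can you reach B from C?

Yes

From C we can reach A, B, C, E, F, I, K, L, M, which includes B.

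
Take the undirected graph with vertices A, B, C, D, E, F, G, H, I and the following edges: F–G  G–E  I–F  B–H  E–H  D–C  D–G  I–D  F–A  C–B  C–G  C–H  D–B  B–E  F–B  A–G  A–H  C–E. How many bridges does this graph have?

0

The edges on the cycle D-C-G-D are not bridges since each lies on that cycle.
Every edge lies on some cycle, so there are no bridges.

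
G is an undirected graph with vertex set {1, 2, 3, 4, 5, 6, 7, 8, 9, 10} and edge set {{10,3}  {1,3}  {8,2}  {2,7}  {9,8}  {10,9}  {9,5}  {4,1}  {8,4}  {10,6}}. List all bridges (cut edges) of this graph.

10-6, 2-7, 2-8, 5-9

The edges on the cycle 10-9-8-4-1-3-10 are not bridges since each lies on that cycle.
But removing 9-5 disconnects 9 from 5; removing 8-2 disconnects 8 from 2; removing 10-6 disconnects 10 from 6; removing 7-2 disconnects 7 from 2 — these are bridges.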